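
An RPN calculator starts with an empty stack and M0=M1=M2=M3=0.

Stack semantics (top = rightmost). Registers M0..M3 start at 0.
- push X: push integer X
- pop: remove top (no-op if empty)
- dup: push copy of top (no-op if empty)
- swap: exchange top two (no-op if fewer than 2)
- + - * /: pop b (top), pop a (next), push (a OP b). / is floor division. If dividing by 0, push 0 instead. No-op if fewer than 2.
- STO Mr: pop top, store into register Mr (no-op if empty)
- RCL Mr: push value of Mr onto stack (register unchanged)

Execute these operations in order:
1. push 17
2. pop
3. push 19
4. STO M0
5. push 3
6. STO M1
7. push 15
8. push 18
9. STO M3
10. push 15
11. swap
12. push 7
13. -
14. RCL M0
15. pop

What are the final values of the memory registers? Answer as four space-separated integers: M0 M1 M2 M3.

After op 1 (push 17): stack=[17] mem=[0,0,0,0]
After op 2 (pop): stack=[empty] mem=[0,0,0,0]
After op 3 (push 19): stack=[19] mem=[0,0,0,0]
After op 4 (STO M0): stack=[empty] mem=[19,0,0,0]
After op 5 (push 3): stack=[3] mem=[19,0,0,0]
After op 6 (STO M1): stack=[empty] mem=[19,3,0,0]
After op 7 (push 15): stack=[15] mem=[19,3,0,0]
After op 8 (push 18): stack=[15,18] mem=[19,3,0,0]
After op 9 (STO M3): stack=[15] mem=[19,3,0,18]
After op 10 (push 15): stack=[15,15] mem=[19,3,0,18]
After op 11 (swap): stack=[15,15] mem=[19,3,0,18]
After op 12 (push 7): stack=[15,15,7] mem=[19,3,0,18]
After op 13 (-): stack=[15,8] mem=[19,3,0,18]
After op 14 (RCL M0): stack=[15,8,19] mem=[19,3,0,18]
After op 15 (pop): stack=[15,8] mem=[19,3,0,18]

Answer: 19 3 0 18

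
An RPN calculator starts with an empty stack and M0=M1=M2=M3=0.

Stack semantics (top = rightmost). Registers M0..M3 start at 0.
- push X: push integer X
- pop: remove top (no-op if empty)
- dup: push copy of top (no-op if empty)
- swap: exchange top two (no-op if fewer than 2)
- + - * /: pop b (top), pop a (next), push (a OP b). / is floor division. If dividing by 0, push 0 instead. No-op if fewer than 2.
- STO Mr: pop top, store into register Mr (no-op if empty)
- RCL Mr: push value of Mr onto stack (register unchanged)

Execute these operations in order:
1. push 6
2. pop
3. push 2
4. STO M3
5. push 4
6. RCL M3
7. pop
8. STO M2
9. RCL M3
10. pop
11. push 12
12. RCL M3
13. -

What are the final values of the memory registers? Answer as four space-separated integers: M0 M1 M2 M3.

After op 1 (push 6): stack=[6] mem=[0,0,0,0]
After op 2 (pop): stack=[empty] mem=[0,0,0,0]
After op 3 (push 2): stack=[2] mem=[0,0,0,0]
After op 4 (STO M3): stack=[empty] mem=[0,0,0,2]
After op 5 (push 4): stack=[4] mem=[0,0,0,2]
After op 6 (RCL M3): stack=[4,2] mem=[0,0,0,2]
After op 7 (pop): stack=[4] mem=[0,0,0,2]
After op 8 (STO M2): stack=[empty] mem=[0,0,4,2]
After op 9 (RCL M3): stack=[2] mem=[0,0,4,2]
After op 10 (pop): stack=[empty] mem=[0,0,4,2]
After op 11 (push 12): stack=[12] mem=[0,0,4,2]
After op 12 (RCL M3): stack=[12,2] mem=[0,0,4,2]
After op 13 (-): stack=[10] mem=[0,0,4,2]

Answer: 0 0 4 2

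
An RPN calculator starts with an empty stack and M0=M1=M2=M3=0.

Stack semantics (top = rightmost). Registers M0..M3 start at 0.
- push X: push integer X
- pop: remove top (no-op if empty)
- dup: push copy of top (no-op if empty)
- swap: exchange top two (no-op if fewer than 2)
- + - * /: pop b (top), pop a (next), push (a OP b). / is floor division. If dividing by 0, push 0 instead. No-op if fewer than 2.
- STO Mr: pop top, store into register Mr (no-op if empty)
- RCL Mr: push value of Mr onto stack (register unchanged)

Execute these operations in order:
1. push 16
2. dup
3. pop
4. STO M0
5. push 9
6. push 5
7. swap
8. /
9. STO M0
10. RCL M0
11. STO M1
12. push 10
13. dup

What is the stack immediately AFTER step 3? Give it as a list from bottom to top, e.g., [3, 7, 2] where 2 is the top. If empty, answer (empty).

After op 1 (push 16): stack=[16] mem=[0,0,0,0]
After op 2 (dup): stack=[16,16] mem=[0,0,0,0]
After op 3 (pop): stack=[16] mem=[0,0,0,0]

[16]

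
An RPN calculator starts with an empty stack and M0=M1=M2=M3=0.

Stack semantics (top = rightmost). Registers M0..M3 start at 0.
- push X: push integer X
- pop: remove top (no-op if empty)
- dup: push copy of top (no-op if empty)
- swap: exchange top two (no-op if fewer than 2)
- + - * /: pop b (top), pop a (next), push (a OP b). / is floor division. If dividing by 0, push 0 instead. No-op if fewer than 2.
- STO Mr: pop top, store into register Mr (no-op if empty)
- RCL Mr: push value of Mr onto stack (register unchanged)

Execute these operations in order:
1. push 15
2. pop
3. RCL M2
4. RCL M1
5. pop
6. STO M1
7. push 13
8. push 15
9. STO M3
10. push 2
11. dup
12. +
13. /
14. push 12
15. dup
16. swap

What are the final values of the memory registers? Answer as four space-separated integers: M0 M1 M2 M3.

Answer: 0 0 0 15

Derivation:
After op 1 (push 15): stack=[15] mem=[0,0,0,0]
After op 2 (pop): stack=[empty] mem=[0,0,0,0]
After op 3 (RCL M2): stack=[0] mem=[0,0,0,0]
After op 4 (RCL M1): stack=[0,0] mem=[0,0,0,0]
After op 5 (pop): stack=[0] mem=[0,0,0,0]
After op 6 (STO M1): stack=[empty] mem=[0,0,0,0]
After op 7 (push 13): stack=[13] mem=[0,0,0,0]
After op 8 (push 15): stack=[13,15] mem=[0,0,0,0]
After op 9 (STO M3): stack=[13] mem=[0,0,0,15]
After op 10 (push 2): stack=[13,2] mem=[0,0,0,15]
After op 11 (dup): stack=[13,2,2] mem=[0,0,0,15]
After op 12 (+): stack=[13,4] mem=[0,0,0,15]
After op 13 (/): stack=[3] mem=[0,0,0,15]
After op 14 (push 12): stack=[3,12] mem=[0,0,0,15]
After op 15 (dup): stack=[3,12,12] mem=[0,0,0,15]
After op 16 (swap): stack=[3,12,12] mem=[0,0,0,15]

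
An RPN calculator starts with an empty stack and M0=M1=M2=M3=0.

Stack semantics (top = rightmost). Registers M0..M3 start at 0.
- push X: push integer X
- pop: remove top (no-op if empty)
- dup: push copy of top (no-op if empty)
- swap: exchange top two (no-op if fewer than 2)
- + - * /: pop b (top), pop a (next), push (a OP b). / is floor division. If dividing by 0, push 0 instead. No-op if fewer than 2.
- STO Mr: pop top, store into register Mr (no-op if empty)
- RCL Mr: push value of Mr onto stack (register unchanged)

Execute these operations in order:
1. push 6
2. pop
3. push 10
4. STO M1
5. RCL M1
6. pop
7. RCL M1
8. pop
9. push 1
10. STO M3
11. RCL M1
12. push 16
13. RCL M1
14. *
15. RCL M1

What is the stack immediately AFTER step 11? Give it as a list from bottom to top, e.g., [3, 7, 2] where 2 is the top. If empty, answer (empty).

After op 1 (push 6): stack=[6] mem=[0,0,0,0]
After op 2 (pop): stack=[empty] mem=[0,0,0,0]
After op 3 (push 10): stack=[10] mem=[0,0,0,0]
After op 4 (STO M1): stack=[empty] mem=[0,10,0,0]
After op 5 (RCL M1): stack=[10] mem=[0,10,0,0]
After op 6 (pop): stack=[empty] mem=[0,10,0,0]
After op 7 (RCL M1): stack=[10] mem=[0,10,0,0]
After op 8 (pop): stack=[empty] mem=[0,10,0,0]
After op 9 (push 1): stack=[1] mem=[0,10,0,0]
After op 10 (STO M3): stack=[empty] mem=[0,10,0,1]
After op 11 (RCL M1): stack=[10] mem=[0,10,0,1]

[10]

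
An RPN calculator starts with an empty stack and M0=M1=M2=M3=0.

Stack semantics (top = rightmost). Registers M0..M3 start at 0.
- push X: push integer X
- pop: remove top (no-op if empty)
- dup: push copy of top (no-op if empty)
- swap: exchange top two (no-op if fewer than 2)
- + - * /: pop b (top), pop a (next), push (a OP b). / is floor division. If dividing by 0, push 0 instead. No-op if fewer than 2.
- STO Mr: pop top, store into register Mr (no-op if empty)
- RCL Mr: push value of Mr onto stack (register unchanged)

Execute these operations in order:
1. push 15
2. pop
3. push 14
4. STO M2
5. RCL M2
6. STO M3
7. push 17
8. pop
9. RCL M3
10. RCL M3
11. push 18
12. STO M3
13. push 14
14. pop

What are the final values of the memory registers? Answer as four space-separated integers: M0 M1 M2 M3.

Answer: 0 0 14 18

Derivation:
After op 1 (push 15): stack=[15] mem=[0,0,0,0]
After op 2 (pop): stack=[empty] mem=[0,0,0,0]
After op 3 (push 14): stack=[14] mem=[0,0,0,0]
After op 4 (STO M2): stack=[empty] mem=[0,0,14,0]
After op 5 (RCL M2): stack=[14] mem=[0,0,14,0]
After op 6 (STO M3): stack=[empty] mem=[0,0,14,14]
After op 7 (push 17): stack=[17] mem=[0,0,14,14]
After op 8 (pop): stack=[empty] mem=[0,0,14,14]
After op 9 (RCL M3): stack=[14] mem=[0,0,14,14]
After op 10 (RCL M3): stack=[14,14] mem=[0,0,14,14]
After op 11 (push 18): stack=[14,14,18] mem=[0,0,14,14]
After op 12 (STO M3): stack=[14,14] mem=[0,0,14,18]
After op 13 (push 14): stack=[14,14,14] mem=[0,0,14,18]
After op 14 (pop): stack=[14,14] mem=[0,0,14,18]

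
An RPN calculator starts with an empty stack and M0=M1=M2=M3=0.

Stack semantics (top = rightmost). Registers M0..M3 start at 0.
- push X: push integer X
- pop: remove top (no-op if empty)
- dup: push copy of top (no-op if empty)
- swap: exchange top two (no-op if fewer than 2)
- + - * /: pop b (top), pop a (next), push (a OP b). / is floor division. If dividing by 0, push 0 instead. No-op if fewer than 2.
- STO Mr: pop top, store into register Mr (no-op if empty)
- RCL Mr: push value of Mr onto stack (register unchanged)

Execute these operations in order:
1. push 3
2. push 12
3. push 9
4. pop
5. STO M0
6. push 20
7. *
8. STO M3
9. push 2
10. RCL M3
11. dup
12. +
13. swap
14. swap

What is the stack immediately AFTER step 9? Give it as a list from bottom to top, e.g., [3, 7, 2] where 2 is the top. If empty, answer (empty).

After op 1 (push 3): stack=[3] mem=[0,0,0,0]
After op 2 (push 12): stack=[3,12] mem=[0,0,0,0]
After op 3 (push 9): stack=[3,12,9] mem=[0,0,0,0]
After op 4 (pop): stack=[3,12] mem=[0,0,0,0]
After op 5 (STO M0): stack=[3] mem=[12,0,0,0]
After op 6 (push 20): stack=[3,20] mem=[12,0,0,0]
After op 7 (*): stack=[60] mem=[12,0,0,0]
After op 8 (STO M3): stack=[empty] mem=[12,0,0,60]
After op 9 (push 2): stack=[2] mem=[12,0,0,60]

[2]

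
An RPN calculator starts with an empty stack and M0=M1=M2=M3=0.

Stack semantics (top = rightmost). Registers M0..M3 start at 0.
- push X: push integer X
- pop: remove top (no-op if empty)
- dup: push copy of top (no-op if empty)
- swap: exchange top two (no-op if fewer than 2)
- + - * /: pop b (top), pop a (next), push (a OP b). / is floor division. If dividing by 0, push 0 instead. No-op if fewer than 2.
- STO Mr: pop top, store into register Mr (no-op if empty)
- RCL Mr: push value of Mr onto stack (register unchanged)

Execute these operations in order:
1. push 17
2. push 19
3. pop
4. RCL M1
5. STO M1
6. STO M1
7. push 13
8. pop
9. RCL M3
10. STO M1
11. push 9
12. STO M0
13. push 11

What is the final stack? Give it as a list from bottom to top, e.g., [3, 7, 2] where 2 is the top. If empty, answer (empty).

After op 1 (push 17): stack=[17] mem=[0,0,0,0]
After op 2 (push 19): stack=[17,19] mem=[0,0,0,0]
After op 3 (pop): stack=[17] mem=[0,0,0,0]
After op 4 (RCL M1): stack=[17,0] mem=[0,0,0,0]
After op 5 (STO M1): stack=[17] mem=[0,0,0,0]
After op 6 (STO M1): stack=[empty] mem=[0,17,0,0]
After op 7 (push 13): stack=[13] mem=[0,17,0,0]
After op 8 (pop): stack=[empty] mem=[0,17,0,0]
After op 9 (RCL M3): stack=[0] mem=[0,17,0,0]
After op 10 (STO M1): stack=[empty] mem=[0,0,0,0]
After op 11 (push 9): stack=[9] mem=[0,0,0,0]
After op 12 (STO M0): stack=[empty] mem=[9,0,0,0]
After op 13 (push 11): stack=[11] mem=[9,0,0,0]

Answer: [11]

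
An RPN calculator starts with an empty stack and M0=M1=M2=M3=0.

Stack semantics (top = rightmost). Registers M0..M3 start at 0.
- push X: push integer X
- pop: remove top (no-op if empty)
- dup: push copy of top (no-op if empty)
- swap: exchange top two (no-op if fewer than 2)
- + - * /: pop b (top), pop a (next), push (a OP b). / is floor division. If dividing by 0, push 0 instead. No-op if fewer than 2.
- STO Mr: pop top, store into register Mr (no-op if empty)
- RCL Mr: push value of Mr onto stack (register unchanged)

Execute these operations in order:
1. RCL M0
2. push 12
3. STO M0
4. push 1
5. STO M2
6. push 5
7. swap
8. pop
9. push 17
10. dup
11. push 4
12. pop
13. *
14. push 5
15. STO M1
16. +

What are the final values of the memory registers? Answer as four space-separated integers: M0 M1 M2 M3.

Answer: 12 5 1 0

Derivation:
After op 1 (RCL M0): stack=[0] mem=[0,0,0,0]
After op 2 (push 12): stack=[0,12] mem=[0,0,0,0]
After op 3 (STO M0): stack=[0] mem=[12,0,0,0]
After op 4 (push 1): stack=[0,1] mem=[12,0,0,0]
After op 5 (STO M2): stack=[0] mem=[12,0,1,0]
After op 6 (push 5): stack=[0,5] mem=[12,0,1,0]
After op 7 (swap): stack=[5,0] mem=[12,0,1,0]
After op 8 (pop): stack=[5] mem=[12,0,1,0]
After op 9 (push 17): stack=[5,17] mem=[12,0,1,0]
After op 10 (dup): stack=[5,17,17] mem=[12,0,1,0]
After op 11 (push 4): stack=[5,17,17,4] mem=[12,0,1,0]
After op 12 (pop): stack=[5,17,17] mem=[12,0,1,0]
After op 13 (*): stack=[5,289] mem=[12,0,1,0]
After op 14 (push 5): stack=[5,289,5] mem=[12,0,1,0]
After op 15 (STO M1): stack=[5,289] mem=[12,5,1,0]
After op 16 (+): stack=[294] mem=[12,5,1,0]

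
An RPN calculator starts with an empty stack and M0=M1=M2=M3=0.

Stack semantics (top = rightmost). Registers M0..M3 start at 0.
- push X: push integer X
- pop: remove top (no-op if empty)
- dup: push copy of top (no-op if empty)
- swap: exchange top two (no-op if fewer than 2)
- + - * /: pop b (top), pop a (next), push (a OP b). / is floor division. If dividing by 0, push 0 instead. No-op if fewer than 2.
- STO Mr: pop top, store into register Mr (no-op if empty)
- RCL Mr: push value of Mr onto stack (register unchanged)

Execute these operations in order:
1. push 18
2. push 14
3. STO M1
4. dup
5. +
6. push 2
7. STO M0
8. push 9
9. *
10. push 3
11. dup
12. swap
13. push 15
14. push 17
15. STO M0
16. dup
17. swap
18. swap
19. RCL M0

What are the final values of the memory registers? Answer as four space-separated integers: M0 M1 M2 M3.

After op 1 (push 18): stack=[18] mem=[0,0,0,0]
After op 2 (push 14): stack=[18,14] mem=[0,0,0,0]
After op 3 (STO M1): stack=[18] mem=[0,14,0,0]
After op 4 (dup): stack=[18,18] mem=[0,14,0,0]
After op 5 (+): stack=[36] mem=[0,14,0,0]
After op 6 (push 2): stack=[36,2] mem=[0,14,0,0]
After op 7 (STO M0): stack=[36] mem=[2,14,0,0]
After op 8 (push 9): stack=[36,9] mem=[2,14,0,0]
After op 9 (*): stack=[324] mem=[2,14,0,0]
After op 10 (push 3): stack=[324,3] mem=[2,14,0,0]
After op 11 (dup): stack=[324,3,3] mem=[2,14,0,0]
After op 12 (swap): stack=[324,3,3] mem=[2,14,0,0]
After op 13 (push 15): stack=[324,3,3,15] mem=[2,14,0,0]
After op 14 (push 17): stack=[324,3,3,15,17] mem=[2,14,0,0]
After op 15 (STO M0): stack=[324,3,3,15] mem=[17,14,0,0]
After op 16 (dup): stack=[324,3,3,15,15] mem=[17,14,0,0]
After op 17 (swap): stack=[324,3,3,15,15] mem=[17,14,0,0]
After op 18 (swap): stack=[324,3,3,15,15] mem=[17,14,0,0]
After op 19 (RCL M0): stack=[324,3,3,15,15,17] mem=[17,14,0,0]

Answer: 17 14 0 0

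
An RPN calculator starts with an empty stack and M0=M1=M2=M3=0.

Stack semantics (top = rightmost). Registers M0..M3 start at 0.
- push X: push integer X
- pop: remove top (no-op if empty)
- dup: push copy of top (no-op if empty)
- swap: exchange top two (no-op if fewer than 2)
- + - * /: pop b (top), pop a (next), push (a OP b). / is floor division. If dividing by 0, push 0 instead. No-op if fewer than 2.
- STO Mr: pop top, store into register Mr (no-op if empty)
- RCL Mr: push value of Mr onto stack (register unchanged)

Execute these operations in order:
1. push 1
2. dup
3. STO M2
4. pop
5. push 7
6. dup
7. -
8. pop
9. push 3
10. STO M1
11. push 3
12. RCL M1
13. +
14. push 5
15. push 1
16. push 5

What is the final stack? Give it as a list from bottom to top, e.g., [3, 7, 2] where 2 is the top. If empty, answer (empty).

Answer: [6, 5, 1, 5]

Derivation:
After op 1 (push 1): stack=[1] mem=[0,0,0,0]
After op 2 (dup): stack=[1,1] mem=[0,0,0,0]
After op 3 (STO M2): stack=[1] mem=[0,0,1,0]
After op 4 (pop): stack=[empty] mem=[0,0,1,0]
After op 5 (push 7): stack=[7] mem=[0,0,1,0]
After op 6 (dup): stack=[7,7] mem=[0,0,1,0]
After op 7 (-): stack=[0] mem=[0,0,1,0]
After op 8 (pop): stack=[empty] mem=[0,0,1,0]
After op 9 (push 3): stack=[3] mem=[0,0,1,0]
After op 10 (STO M1): stack=[empty] mem=[0,3,1,0]
After op 11 (push 3): stack=[3] mem=[0,3,1,0]
After op 12 (RCL M1): stack=[3,3] mem=[0,3,1,0]
After op 13 (+): stack=[6] mem=[0,3,1,0]
After op 14 (push 5): stack=[6,5] mem=[0,3,1,0]
After op 15 (push 1): stack=[6,5,1] mem=[0,3,1,0]
After op 16 (push 5): stack=[6,5,1,5] mem=[0,3,1,0]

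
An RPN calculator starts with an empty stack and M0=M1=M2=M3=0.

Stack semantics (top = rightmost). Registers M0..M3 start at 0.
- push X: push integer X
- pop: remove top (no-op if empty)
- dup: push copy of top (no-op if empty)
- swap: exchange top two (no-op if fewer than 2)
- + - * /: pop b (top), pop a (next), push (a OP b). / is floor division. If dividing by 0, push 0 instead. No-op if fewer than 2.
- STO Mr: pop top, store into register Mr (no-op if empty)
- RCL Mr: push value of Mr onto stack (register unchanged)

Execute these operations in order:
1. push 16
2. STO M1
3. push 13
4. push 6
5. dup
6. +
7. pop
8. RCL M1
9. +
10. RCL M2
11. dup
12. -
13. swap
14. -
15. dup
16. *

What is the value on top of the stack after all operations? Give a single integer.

After op 1 (push 16): stack=[16] mem=[0,0,0,0]
After op 2 (STO M1): stack=[empty] mem=[0,16,0,0]
After op 3 (push 13): stack=[13] mem=[0,16,0,0]
After op 4 (push 6): stack=[13,6] mem=[0,16,0,0]
After op 5 (dup): stack=[13,6,6] mem=[0,16,0,0]
After op 6 (+): stack=[13,12] mem=[0,16,0,0]
After op 7 (pop): stack=[13] mem=[0,16,0,0]
After op 8 (RCL M1): stack=[13,16] mem=[0,16,0,0]
After op 9 (+): stack=[29] mem=[0,16,0,0]
After op 10 (RCL M2): stack=[29,0] mem=[0,16,0,0]
After op 11 (dup): stack=[29,0,0] mem=[0,16,0,0]
After op 12 (-): stack=[29,0] mem=[0,16,0,0]
After op 13 (swap): stack=[0,29] mem=[0,16,0,0]
After op 14 (-): stack=[-29] mem=[0,16,0,0]
After op 15 (dup): stack=[-29,-29] mem=[0,16,0,0]
After op 16 (*): stack=[841] mem=[0,16,0,0]

Answer: 841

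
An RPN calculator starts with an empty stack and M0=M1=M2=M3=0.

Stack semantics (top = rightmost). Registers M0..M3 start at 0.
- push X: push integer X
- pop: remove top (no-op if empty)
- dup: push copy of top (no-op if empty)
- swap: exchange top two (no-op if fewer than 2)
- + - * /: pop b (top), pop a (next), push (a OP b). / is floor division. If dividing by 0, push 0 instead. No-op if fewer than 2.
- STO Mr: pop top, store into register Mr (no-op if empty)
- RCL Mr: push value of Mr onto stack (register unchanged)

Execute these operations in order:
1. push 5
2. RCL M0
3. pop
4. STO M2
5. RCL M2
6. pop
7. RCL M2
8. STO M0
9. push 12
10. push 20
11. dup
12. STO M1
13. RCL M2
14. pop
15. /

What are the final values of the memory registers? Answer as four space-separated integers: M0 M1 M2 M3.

After op 1 (push 5): stack=[5] mem=[0,0,0,0]
After op 2 (RCL M0): stack=[5,0] mem=[0,0,0,0]
After op 3 (pop): stack=[5] mem=[0,0,0,0]
After op 4 (STO M2): stack=[empty] mem=[0,0,5,0]
After op 5 (RCL M2): stack=[5] mem=[0,0,5,0]
After op 6 (pop): stack=[empty] mem=[0,0,5,0]
After op 7 (RCL M2): stack=[5] mem=[0,0,5,0]
After op 8 (STO M0): stack=[empty] mem=[5,0,5,0]
After op 9 (push 12): stack=[12] mem=[5,0,5,0]
After op 10 (push 20): stack=[12,20] mem=[5,0,5,0]
After op 11 (dup): stack=[12,20,20] mem=[5,0,5,0]
After op 12 (STO M1): stack=[12,20] mem=[5,20,5,0]
After op 13 (RCL M2): stack=[12,20,5] mem=[5,20,5,0]
After op 14 (pop): stack=[12,20] mem=[5,20,5,0]
After op 15 (/): stack=[0] mem=[5,20,5,0]

Answer: 5 20 5 0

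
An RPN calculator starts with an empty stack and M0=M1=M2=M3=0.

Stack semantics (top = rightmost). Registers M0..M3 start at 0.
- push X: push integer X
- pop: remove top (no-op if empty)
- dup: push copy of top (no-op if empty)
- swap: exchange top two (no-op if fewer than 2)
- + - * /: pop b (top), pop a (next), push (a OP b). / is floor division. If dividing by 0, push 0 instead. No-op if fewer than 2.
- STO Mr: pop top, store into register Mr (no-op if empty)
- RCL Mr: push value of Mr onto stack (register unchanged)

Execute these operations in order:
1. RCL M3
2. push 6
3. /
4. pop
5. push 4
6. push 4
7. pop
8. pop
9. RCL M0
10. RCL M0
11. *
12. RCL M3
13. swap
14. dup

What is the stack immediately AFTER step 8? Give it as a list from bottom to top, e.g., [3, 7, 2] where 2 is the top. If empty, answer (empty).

After op 1 (RCL M3): stack=[0] mem=[0,0,0,0]
After op 2 (push 6): stack=[0,6] mem=[0,0,0,0]
After op 3 (/): stack=[0] mem=[0,0,0,0]
After op 4 (pop): stack=[empty] mem=[0,0,0,0]
After op 5 (push 4): stack=[4] mem=[0,0,0,0]
After op 6 (push 4): stack=[4,4] mem=[0,0,0,0]
After op 7 (pop): stack=[4] mem=[0,0,0,0]
After op 8 (pop): stack=[empty] mem=[0,0,0,0]

(empty)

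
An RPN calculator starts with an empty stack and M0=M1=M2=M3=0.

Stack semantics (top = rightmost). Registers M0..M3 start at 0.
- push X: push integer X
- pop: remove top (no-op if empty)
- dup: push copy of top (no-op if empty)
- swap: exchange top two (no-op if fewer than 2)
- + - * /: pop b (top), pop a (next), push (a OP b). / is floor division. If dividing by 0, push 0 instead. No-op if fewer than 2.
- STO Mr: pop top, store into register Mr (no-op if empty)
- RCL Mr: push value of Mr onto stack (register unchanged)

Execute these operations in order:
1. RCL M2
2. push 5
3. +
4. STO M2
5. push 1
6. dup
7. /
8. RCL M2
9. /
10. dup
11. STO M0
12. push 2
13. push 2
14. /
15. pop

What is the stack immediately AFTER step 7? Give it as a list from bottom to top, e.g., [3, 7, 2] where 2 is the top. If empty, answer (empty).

After op 1 (RCL M2): stack=[0] mem=[0,0,0,0]
After op 2 (push 5): stack=[0,5] mem=[0,0,0,0]
After op 3 (+): stack=[5] mem=[0,0,0,0]
After op 4 (STO M2): stack=[empty] mem=[0,0,5,0]
After op 5 (push 1): stack=[1] mem=[0,0,5,0]
After op 6 (dup): stack=[1,1] mem=[0,0,5,0]
After op 7 (/): stack=[1] mem=[0,0,5,0]

[1]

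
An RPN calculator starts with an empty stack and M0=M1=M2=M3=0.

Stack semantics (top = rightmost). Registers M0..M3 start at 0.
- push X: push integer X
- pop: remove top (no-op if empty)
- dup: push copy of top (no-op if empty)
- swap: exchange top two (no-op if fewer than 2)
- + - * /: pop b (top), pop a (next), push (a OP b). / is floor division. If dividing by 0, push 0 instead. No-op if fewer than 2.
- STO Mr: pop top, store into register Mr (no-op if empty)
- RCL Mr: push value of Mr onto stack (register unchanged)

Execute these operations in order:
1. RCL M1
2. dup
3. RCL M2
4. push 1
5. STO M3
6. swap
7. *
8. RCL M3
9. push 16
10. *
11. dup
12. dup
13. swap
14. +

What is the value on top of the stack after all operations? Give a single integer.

After op 1 (RCL M1): stack=[0] mem=[0,0,0,0]
After op 2 (dup): stack=[0,0] mem=[0,0,0,0]
After op 3 (RCL M2): stack=[0,0,0] mem=[0,0,0,0]
After op 4 (push 1): stack=[0,0,0,1] mem=[0,0,0,0]
After op 5 (STO M3): stack=[0,0,0] mem=[0,0,0,1]
After op 6 (swap): stack=[0,0,0] mem=[0,0,0,1]
After op 7 (*): stack=[0,0] mem=[0,0,0,1]
After op 8 (RCL M3): stack=[0,0,1] mem=[0,0,0,1]
After op 9 (push 16): stack=[0,0,1,16] mem=[0,0,0,1]
After op 10 (*): stack=[0,0,16] mem=[0,0,0,1]
After op 11 (dup): stack=[0,0,16,16] mem=[0,0,0,1]
After op 12 (dup): stack=[0,0,16,16,16] mem=[0,0,0,1]
After op 13 (swap): stack=[0,0,16,16,16] mem=[0,0,0,1]
After op 14 (+): stack=[0,0,16,32] mem=[0,0,0,1]

Answer: 32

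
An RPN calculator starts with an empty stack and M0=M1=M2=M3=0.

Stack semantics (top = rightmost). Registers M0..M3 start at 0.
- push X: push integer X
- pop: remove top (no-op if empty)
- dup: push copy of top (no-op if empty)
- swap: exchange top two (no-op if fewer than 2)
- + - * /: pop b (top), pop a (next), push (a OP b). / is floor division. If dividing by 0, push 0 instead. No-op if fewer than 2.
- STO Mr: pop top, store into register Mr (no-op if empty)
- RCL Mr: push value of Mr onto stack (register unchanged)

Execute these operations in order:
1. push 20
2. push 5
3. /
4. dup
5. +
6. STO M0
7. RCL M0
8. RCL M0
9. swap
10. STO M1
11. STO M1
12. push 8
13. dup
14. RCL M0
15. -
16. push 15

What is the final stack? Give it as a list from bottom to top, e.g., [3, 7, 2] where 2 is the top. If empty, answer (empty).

Answer: [8, 0, 15]

Derivation:
After op 1 (push 20): stack=[20] mem=[0,0,0,0]
After op 2 (push 5): stack=[20,5] mem=[0,0,0,0]
After op 3 (/): stack=[4] mem=[0,0,0,0]
After op 4 (dup): stack=[4,4] mem=[0,0,0,0]
After op 5 (+): stack=[8] mem=[0,0,0,0]
After op 6 (STO M0): stack=[empty] mem=[8,0,0,0]
After op 7 (RCL M0): stack=[8] mem=[8,0,0,0]
After op 8 (RCL M0): stack=[8,8] mem=[8,0,0,0]
After op 9 (swap): stack=[8,8] mem=[8,0,0,0]
After op 10 (STO M1): stack=[8] mem=[8,8,0,0]
After op 11 (STO M1): stack=[empty] mem=[8,8,0,0]
After op 12 (push 8): stack=[8] mem=[8,8,0,0]
After op 13 (dup): stack=[8,8] mem=[8,8,0,0]
After op 14 (RCL M0): stack=[8,8,8] mem=[8,8,0,0]
After op 15 (-): stack=[8,0] mem=[8,8,0,0]
After op 16 (push 15): stack=[8,0,15] mem=[8,8,0,0]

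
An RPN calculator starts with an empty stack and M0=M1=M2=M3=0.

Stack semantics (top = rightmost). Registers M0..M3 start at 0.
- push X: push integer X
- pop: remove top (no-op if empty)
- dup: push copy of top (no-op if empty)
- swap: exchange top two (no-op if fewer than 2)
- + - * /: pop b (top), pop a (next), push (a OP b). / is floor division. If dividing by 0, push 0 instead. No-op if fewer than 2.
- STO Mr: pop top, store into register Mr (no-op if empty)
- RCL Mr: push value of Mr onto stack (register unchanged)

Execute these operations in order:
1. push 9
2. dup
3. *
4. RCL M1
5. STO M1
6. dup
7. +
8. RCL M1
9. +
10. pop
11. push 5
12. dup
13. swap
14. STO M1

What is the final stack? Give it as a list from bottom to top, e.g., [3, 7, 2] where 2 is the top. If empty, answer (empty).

Answer: [5]

Derivation:
After op 1 (push 9): stack=[9] mem=[0,0,0,0]
After op 2 (dup): stack=[9,9] mem=[0,0,0,0]
After op 3 (*): stack=[81] mem=[0,0,0,0]
After op 4 (RCL M1): stack=[81,0] mem=[0,0,0,0]
After op 5 (STO M1): stack=[81] mem=[0,0,0,0]
After op 6 (dup): stack=[81,81] mem=[0,0,0,0]
After op 7 (+): stack=[162] mem=[0,0,0,0]
After op 8 (RCL M1): stack=[162,0] mem=[0,0,0,0]
After op 9 (+): stack=[162] mem=[0,0,0,0]
After op 10 (pop): stack=[empty] mem=[0,0,0,0]
After op 11 (push 5): stack=[5] mem=[0,0,0,0]
After op 12 (dup): stack=[5,5] mem=[0,0,0,0]
After op 13 (swap): stack=[5,5] mem=[0,0,0,0]
After op 14 (STO M1): stack=[5] mem=[0,5,0,0]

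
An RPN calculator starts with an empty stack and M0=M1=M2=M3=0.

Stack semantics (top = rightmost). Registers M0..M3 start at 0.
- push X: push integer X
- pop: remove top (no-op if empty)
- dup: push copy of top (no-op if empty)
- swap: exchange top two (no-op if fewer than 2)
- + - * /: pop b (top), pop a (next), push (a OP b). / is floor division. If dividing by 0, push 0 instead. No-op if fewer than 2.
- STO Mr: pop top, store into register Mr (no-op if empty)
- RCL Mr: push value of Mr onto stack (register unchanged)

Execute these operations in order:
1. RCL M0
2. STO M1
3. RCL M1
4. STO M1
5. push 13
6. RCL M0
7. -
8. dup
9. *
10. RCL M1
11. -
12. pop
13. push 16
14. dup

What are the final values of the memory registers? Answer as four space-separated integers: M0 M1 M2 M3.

After op 1 (RCL M0): stack=[0] mem=[0,0,0,0]
After op 2 (STO M1): stack=[empty] mem=[0,0,0,0]
After op 3 (RCL M1): stack=[0] mem=[0,0,0,0]
After op 4 (STO M1): stack=[empty] mem=[0,0,0,0]
After op 5 (push 13): stack=[13] mem=[0,0,0,0]
After op 6 (RCL M0): stack=[13,0] mem=[0,0,0,0]
After op 7 (-): stack=[13] mem=[0,0,0,0]
After op 8 (dup): stack=[13,13] mem=[0,0,0,0]
After op 9 (*): stack=[169] mem=[0,0,0,0]
After op 10 (RCL M1): stack=[169,0] mem=[0,0,0,0]
After op 11 (-): stack=[169] mem=[0,0,0,0]
After op 12 (pop): stack=[empty] mem=[0,0,0,0]
After op 13 (push 16): stack=[16] mem=[0,0,0,0]
After op 14 (dup): stack=[16,16] mem=[0,0,0,0]

Answer: 0 0 0 0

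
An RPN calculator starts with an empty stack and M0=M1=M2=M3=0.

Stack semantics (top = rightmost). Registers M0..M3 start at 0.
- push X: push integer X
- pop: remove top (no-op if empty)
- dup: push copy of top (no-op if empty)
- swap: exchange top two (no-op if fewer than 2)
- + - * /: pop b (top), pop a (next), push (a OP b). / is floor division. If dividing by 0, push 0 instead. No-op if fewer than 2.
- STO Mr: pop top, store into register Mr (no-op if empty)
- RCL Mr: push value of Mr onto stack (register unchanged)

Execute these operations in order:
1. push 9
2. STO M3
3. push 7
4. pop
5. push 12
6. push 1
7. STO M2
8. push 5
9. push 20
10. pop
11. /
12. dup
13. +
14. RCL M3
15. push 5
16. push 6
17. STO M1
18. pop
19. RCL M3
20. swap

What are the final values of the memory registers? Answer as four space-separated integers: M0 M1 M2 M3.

Answer: 0 6 1 9

Derivation:
After op 1 (push 9): stack=[9] mem=[0,0,0,0]
After op 2 (STO M3): stack=[empty] mem=[0,0,0,9]
After op 3 (push 7): stack=[7] mem=[0,0,0,9]
After op 4 (pop): stack=[empty] mem=[0,0,0,9]
After op 5 (push 12): stack=[12] mem=[0,0,0,9]
After op 6 (push 1): stack=[12,1] mem=[0,0,0,9]
After op 7 (STO M2): stack=[12] mem=[0,0,1,9]
After op 8 (push 5): stack=[12,5] mem=[0,0,1,9]
After op 9 (push 20): stack=[12,5,20] mem=[0,0,1,9]
After op 10 (pop): stack=[12,5] mem=[0,0,1,9]
After op 11 (/): stack=[2] mem=[0,0,1,9]
After op 12 (dup): stack=[2,2] mem=[0,0,1,9]
After op 13 (+): stack=[4] mem=[0,0,1,9]
After op 14 (RCL M3): stack=[4,9] mem=[0,0,1,9]
After op 15 (push 5): stack=[4,9,5] mem=[0,0,1,9]
After op 16 (push 6): stack=[4,9,5,6] mem=[0,0,1,9]
After op 17 (STO M1): stack=[4,9,5] mem=[0,6,1,9]
After op 18 (pop): stack=[4,9] mem=[0,6,1,9]
After op 19 (RCL M3): stack=[4,9,9] mem=[0,6,1,9]
After op 20 (swap): stack=[4,9,9] mem=[0,6,1,9]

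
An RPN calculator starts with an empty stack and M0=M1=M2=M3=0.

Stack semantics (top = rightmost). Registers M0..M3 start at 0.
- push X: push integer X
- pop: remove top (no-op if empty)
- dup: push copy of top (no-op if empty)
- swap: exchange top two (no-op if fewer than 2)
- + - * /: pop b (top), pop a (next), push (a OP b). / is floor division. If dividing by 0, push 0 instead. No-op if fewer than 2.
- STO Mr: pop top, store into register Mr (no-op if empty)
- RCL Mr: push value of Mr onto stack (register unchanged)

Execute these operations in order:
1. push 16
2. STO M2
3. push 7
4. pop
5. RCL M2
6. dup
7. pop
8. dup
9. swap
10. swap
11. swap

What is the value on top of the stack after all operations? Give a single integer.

Answer: 16

Derivation:
After op 1 (push 16): stack=[16] mem=[0,0,0,0]
After op 2 (STO M2): stack=[empty] mem=[0,0,16,0]
After op 3 (push 7): stack=[7] mem=[0,0,16,0]
After op 4 (pop): stack=[empty] mem=[0,0,16,0]
After op 5 (RCL M2): stack=[16] mem=[0,0,16,0]
After op 6 (dup): stack=[16,16] mem=[0,0,16,0]
After op 7 (pop): stack=[16] mem=[0,0,16,0]
After op 8 (dup): stack=[16,16] mem=[0,0,16,0]
After op 9 (swap): stack=[16,16] mem=[0,0,16,0]
After op 10 (swap): stack=[16,16] mem=[0,0,16,0]
After op 11 (swap): stack=[16,16] mem=[0,0,16,0]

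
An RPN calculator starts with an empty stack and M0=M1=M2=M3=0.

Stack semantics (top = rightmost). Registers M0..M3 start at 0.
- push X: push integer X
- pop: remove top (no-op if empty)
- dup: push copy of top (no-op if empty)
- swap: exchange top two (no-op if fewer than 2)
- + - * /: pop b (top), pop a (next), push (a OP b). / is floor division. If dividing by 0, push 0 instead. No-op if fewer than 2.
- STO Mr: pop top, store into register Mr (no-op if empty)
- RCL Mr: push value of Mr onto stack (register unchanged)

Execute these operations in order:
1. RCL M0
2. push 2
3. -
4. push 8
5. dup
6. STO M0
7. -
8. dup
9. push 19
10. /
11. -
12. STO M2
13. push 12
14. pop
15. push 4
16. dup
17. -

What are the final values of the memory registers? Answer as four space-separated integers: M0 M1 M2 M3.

Answer: 8 0 -9 0

Derivation:
After op 1 (RCL M0): stack=[0] mem=[0,0,0,0]
After op 2 (push 2): stack=[0,2] mem=[0,0,0,0]
After op 3 (-): stack=[-2] mem=[0,0,0,0]
After op 4 (push 8): stack=[-2,8] mem=[0,0,0,0]
After op 5 (dup): stack=[-2,8,8] mem=[0,0,0,0]
After op 6 (STO M0): stack=[-2,8] mem=[8,0,0,0]
After op 7 (-): stack=[-10] mem=[8,0,0,0]
After op 8 (dup): stack=[-10,-10] mem=[8,0,0,0]
After op 9 (push 19): stack=[-10,-10,19] mem=[8,0,0,0]
After op 10 (/): stack=[-10,-1] mem=[8,0,0,0]
After op 11 (-): stack=[-9] mem=[8,0,0,0]
After op 12 (STO M2): stack=[empty] mem=[8,0,-9,0]
After op 13 (push 12): stack=[12] mem=[8,0,-9,0]
After op 14 (pop): stack=[empty] mem=[8,0,-9,0]
After op 15 (push 4): stack=[4] mem=[8,0,-9,0]
After op 16 (dup): stack=[4,4] mem=[8,0,-9,0]
After op 17 (-): stack=[0] mem=[8,0,-9,0]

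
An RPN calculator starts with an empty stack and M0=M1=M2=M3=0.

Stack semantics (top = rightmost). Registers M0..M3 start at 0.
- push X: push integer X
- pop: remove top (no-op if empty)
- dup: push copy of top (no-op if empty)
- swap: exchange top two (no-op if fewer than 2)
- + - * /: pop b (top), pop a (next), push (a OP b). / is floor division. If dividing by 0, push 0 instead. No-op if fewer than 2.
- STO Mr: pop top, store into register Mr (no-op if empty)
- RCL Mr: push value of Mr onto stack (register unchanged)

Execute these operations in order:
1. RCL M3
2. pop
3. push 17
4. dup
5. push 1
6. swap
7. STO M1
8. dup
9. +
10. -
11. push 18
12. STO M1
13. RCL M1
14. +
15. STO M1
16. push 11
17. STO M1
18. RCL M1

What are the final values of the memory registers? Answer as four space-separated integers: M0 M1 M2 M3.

After op 1 (RCL M3): stack=[0] mem=[0,0,0,0]
After op 2 (pop): stack=[empty] mem=[0,0,0,0]
After op 3 (push 17): stack=[17] mem=[0,0,0,0]
After op 4 (dup): stack=[17,17] mem=[0,0,0,0]
After op 5 (push 1): stack=[17,17,1] mem=[0,0,0,0]
After op 6 (swap): stack=[17,1,17] mem=[0,0,0,0]
After op 7 (STO M1): stack=[17,1] mem=[0,17,0,0]
After op 8 (dup): stack=[17,1,1] mem=[0,17,0,0]
After op 9 (+): stack=[17,2] mem=[0,17,0,0]
After op 10 (-): stack=[15] mem=[0,17,0,0]
After op 11 (push 18): stack=[15,18] mem=[0,17,0,0]
After op 12 (STO M1): stack=[15] mem=[0,18,0,0]
After op 13 (RCL M1): stack=[15,18] mem=[0,18,0,0]
After op 14 (+): stack=[33] mem=[0,18,0,0]
After op 15 (STO M1): stack=[empty] mem=[0,33,0,0]
After op 16 (push 11): stack=[11] mem=[0,33,0,0]
After op 17 (STO M1): stack=[empty] mem=[0,11,0,0]
After op 18 (RCL M1): stack=[11] mem=[0,11,0,0]

Answer: 0 11 0 0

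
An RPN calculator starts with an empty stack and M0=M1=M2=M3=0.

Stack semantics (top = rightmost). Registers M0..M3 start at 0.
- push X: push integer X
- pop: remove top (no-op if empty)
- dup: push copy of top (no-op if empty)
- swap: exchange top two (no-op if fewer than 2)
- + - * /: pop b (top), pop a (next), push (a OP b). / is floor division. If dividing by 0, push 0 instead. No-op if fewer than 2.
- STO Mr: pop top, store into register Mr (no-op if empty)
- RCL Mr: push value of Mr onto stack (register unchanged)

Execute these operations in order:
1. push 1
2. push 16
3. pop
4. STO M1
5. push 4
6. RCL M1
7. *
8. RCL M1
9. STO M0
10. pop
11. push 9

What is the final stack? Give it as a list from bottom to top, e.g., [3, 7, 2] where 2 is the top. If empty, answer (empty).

Answer: [9]

Derivation:
After op 1 (push 1): stack=[1] mem=[0,0,0,0]
After op 2 (push 16): stack=[1,16] mem=[0,0,0,0]
After op 3 (pop): stack=[1] mem=[0,0,0,0]
After op 4 (STO M1): stack=[empty] mem=[0,1,0,0]
After op 5 (push 4): stack=[4] mem=[0,1,0,0]
After op 6 (RCL M1): stack=[4,1] mem=[0,1,0,0]
After op 7 (*): stack=[4] mem=[0,1,0,0]
After op 8 (RCL M1): stack=[4,1] mem=[0,1,0,0]
After op 9 (STO M0): stack=[4] mem=[1,1,0,0]
After op 10 (pop): stack=[empty] mem=[1,1,0,0]
After op 11 (push 9): stack=[9] mem=[1,1,0,0]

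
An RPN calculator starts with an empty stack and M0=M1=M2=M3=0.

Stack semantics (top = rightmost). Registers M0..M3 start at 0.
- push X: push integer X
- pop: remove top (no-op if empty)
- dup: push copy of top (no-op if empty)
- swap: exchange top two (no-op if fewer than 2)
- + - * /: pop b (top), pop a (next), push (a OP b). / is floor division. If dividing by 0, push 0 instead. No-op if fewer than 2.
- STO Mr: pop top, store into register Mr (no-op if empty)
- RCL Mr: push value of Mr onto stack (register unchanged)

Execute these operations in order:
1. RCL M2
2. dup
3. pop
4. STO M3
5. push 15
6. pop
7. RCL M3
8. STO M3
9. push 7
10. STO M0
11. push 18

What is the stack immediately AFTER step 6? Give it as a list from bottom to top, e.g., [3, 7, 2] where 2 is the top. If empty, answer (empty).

After op 1 (RCL M2): stack=[0] mem=[0,0,0,0]
After op 2 (dup): stack=[0,0] mem=[0,0,0,0]
After op 3 (pop): stack=[0] mem=[0,0,0,0]
After op 4 (STO M3): stack=[empty] mem=[0,0,0,0]
After op 5 (push 15): stack=[15] mem=[0,0,0,0]
After op 6 (pop): stack=[empty] mem=[0,0,0,0]

(empty)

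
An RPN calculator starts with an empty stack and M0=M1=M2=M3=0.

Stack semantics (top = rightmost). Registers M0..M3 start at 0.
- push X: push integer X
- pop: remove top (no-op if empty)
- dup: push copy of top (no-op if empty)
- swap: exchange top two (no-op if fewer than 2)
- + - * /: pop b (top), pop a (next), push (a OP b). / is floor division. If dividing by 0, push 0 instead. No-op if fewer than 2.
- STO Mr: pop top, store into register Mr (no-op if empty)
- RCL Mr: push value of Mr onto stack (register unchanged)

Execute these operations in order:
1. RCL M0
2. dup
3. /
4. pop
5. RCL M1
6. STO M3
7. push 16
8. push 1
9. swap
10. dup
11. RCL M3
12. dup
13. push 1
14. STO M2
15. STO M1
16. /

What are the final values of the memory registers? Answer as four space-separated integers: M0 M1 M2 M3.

After op 1 (RCL M0): stack=[0] mem=[0,0,0,0]
After op 2 (dup): stack=[0,0] mem=[0,0,0,0]
After op 3 (/): stack=[0] mem=[0,0,0,0]
After op 4 (pop): stack=[empty] mem=[0,0,0,0]
After op 5 (RCL M1): stack=[0] mem=[0,0,0,0]
After op 6 (STO M3): stack=[empty] mem=[0,0,0,0]
After op 7 (push 16): stack=[16] mem=[0,0,0,0]
After op 8 (push 1): stack=[16,1] mem=[0,0,0,0]
After op 9 (swap): stack=[1,16] mem=[0,0,0,0]
After op 10 (dup): stack=[1,16,16] mem=[0,0,0,0]
After op 11 (RCL M3): stack=[1,16,16,0] mem=[0,0,0,0]
After op 12 (dup): stack=[1,16,16,0,0] mem=[0,0,0,0]
After op 13 (push 1): stack=[1,16,16,0,0,1] mem=[0,0,0,0]
After op 14 (STO M2): stack=[1,16,16,0,0] mem=[0,0,1,0]
After op 15 (STO M1): stack=[1,16,16,0] mem=[0,0,1,0]
After op 16 (/): stack=[1,16,0] mem=[0,0,1,0]

Answer: 0 0 1 0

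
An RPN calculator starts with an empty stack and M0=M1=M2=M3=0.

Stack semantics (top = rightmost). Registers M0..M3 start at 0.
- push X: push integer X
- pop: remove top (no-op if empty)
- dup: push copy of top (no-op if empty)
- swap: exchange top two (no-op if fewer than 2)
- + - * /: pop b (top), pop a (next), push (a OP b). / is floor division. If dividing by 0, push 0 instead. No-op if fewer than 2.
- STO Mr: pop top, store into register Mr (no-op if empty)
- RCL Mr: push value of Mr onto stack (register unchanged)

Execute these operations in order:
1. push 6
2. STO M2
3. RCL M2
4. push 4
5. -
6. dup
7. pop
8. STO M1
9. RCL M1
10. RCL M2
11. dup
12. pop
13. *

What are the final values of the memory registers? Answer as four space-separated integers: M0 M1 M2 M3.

Answer: 0 2 6 0

Derivation:
After op 1 (push 6): stack=[6] mem=[0,0,0,0]
After op 2 (STO M2): stack=[empty] mem=[0,0,6,0]
After op 3 (RCL M2): stack=[6] mem=[0,0,6,0]
After op 4 (push 4): stack=[6,4] mem=[0,0,6,0]
After op 5 (-): stack=[2] mem=[0,0,6,0]
After op 6 (dup): stack=[2,2] mem=[0,0,6,0]
After op 7 (pop): stack=[2] mem=[0,0,6,0]
After op 8 (STO M1): stack=[empty] mem=[0,2,6,0]
After op 9 (RCL M1): stack=[2] mem=[0,2,6,0]
After op 10 (RCL M2): stack=[2,6] mem=[0,2,6,0]
After op 11 (dup): stack=[2,6,6] mem=[0,2,6,0]
After op 12 (pop): stack=[2,6] mem=[0,2,6,0]
After op 13 (*): stack=[12] mem=[0,2,6,0]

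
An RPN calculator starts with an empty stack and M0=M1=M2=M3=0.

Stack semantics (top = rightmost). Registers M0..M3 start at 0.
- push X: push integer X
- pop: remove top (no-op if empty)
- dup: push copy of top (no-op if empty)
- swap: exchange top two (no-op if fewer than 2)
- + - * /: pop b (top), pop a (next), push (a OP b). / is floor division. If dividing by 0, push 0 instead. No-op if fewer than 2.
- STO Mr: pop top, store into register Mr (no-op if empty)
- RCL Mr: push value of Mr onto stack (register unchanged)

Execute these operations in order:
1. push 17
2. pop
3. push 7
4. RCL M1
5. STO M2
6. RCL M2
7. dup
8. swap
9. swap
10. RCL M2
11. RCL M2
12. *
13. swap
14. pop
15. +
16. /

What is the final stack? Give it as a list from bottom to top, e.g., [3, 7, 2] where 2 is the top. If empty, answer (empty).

Answer: [0]

Derivation:
After op 1 (push 17): stack=[17] mem=[0,0,0,0]
After op 2 (pop): stack=[empty] mem=[0,0,0,0]
After op 3 (push 7): stack=[7] mem=[0,0,0,0]
After op 4 (RCL M1): stack=[7,0] mem=[0,0,0,0]
After op 5 (STO M2): stack=[7] mem=[0,0,0,0]
After op 6 (RCL M2): stack=[7,0] mem=[0,0,0,0]
After op 7 (dup): stack=[7,0,0] mem=[0,0,0,0]
After op 8 (swap): stack=[7,0,0] mem=[0,0,0,0]
After op 9 (swap): stack=[7,0,0] mem=[0,0,0,0]
After op 10 (RCL M2): stack=[7,0,0,0] mem=[0,0,0,0]
After op 11 (RCL M2): stack=[7,0,0,0,0] mem=[0,0,0,0]
After op 12 (*): stack=[7,0,0,0] mem=[0,0,0,0]
After op 13 (swap): stack=[7,0,0,0] mem=[0,0,0,0]
After op 14 (pop): stack=[7,0,0] mem=[0,0,0,0]
After op 15 (+): stack=[7,0] mem=[0,0,0,0]
After op 16 (/): stack=[0] mem=[0,0,0,0]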